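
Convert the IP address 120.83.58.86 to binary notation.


120 = 01111000
83 = 01010011
58 = 00111010
86 = 01010110
Binary: 01111000.01010011.00111010.01010110


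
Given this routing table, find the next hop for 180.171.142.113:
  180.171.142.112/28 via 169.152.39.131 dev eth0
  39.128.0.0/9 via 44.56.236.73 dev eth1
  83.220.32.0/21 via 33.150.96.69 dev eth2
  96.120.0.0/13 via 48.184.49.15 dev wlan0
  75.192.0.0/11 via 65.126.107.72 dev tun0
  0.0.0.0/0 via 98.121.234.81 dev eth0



Longest prefix match for 180.171.142.113:
  /28 180.171.142.112: MATCH
  /9 39.128.0.0: no
  /21 83.220.32.0: no
  /13 96.120.0.0: no
  /11 75.192.0.0: no
  /0 0.0.0.0: MATCH
Selected: next-hop 169.152.39.131 via eth0 (matched /28)


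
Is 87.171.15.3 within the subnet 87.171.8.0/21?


Subnet network: 87.171.8.0
Test IP AND mask: 87.171.8.0
Yes, 87.171.15.3 is in 87.171.8.0/21


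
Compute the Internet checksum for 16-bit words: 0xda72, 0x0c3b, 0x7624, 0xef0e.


Sum all words (with carry folding):
+ 0xda72 = 0xda72
+ 0x0c3b = 0xe6ad
+ 0x7624 = 0x5cd2
+ 0xef0e = 0x4be1
One's complement: ~0x4be1
Checksum = 0xb41e


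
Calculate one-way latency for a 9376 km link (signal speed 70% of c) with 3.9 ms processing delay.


Speed = 0.7 * 3e5 km/s = 210000 km/s
Propagation delay = 9376 / 210000 = 0.0446 s = 44.6476 ms
Processing delay = 3.9 ms
Total one-way latency = 48.5476 ms


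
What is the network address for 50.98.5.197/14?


IP:   00110010.01100010.00000101.11000101
Mask: 11111111.11111100.00000000.00000000
AND operation:
Net:  00110010.01100000.00000000.00000000
Network: 50.96.0.0/14


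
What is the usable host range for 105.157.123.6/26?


Network: 105.157.123.0
Broadcast: 105.157.123.63
First usable = network + 1
Last usable = broadcast - 1
Range: 105.157.123.1 to 105.157.123.62


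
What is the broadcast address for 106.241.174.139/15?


Network: 106.240.0.0/15
Host bits = 17
Set all host bits to 1:
Broadcast: 106.241.255.255


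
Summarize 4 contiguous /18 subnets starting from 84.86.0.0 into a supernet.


Original prefix: /18
Number of subnets: 4 = 2^2
New prefix = 18 - 2 = 16
Supernet: 84.86.0.0/16


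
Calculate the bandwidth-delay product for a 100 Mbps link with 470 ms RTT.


BDP = bandwidth * RTT
= 100 Mbps * 470 ms
= 100 * 1e6 * 470 / 1000 bits
= 47000000 bits
= 5875000 bytes
= 5737.3047 KB
BDP = 47000000 bits (5875000 bytes)


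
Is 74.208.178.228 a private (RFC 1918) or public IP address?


RFC 1918 private ranges:
  10.0.0.0/8 (10.0.0.0 - 10.255.255.255)
  172.16.0.0/12 (172.16.0.0 - 172.31.255.255)
  192.168.0.0/16 (192.168.0.0 - 192.168.255.255)
Public (not in any RFC 1918 range)


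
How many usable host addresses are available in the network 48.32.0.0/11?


Host bits = 32 - 11 = 21
Total addresses = 2^21 = 2097152
Usable = total - 2 (network and broadcast)
Usable hosts: 2097150


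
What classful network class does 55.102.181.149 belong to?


First octet: 55
Binary: 00110111
0xxxxxxx -> Class A (1-126)
Class A, default mask 255.0.0.0 (/8)


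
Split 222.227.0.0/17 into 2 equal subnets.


New prefix = 17 + 1 = 18
Each subnet has 16384 addresses
  222.227.0.0/18
  222.227.64.0/18
Subnets: 222.227.0.0/18, 222.227.64.0/18


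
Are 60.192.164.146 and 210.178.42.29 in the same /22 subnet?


Mask: 255.255.252.0
60.192.164.146 AND mask = 60.192.164.0
210.178.42.29 AND mask = 210.178.40.0
No, different subnets (60.192.164.0 vs 210.178.40.0)


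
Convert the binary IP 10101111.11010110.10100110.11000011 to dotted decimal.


10101111 = 175
11010110 = 214
10100110 = 166
11000011 = 195
IP: 175.214.166.195


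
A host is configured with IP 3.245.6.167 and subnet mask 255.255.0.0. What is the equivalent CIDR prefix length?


Binary: 11111111.11111111.00000000.00000000
Count leading 1s
Prefix: /16


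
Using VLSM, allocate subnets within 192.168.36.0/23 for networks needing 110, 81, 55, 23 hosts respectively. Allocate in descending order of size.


110 hosts -> /25 (126 usable): 192.168.36.0/25
81 hosts -> /25 (126 usable): 192.168.36.128/25
55 hosts -> /26 (62 usable): 192.168.37.0/26
23 hosts -> /27 (30 usable): 192.168.37.64/27
Allocation: 192.168.36.0/25 (110 hosts, 126 usable); 192.168.36.128/25 (81 hosts, 126 usable); 192.168.37.0/26 (55 hosts, 62 usable); 192.168.37.64/27 (23 hosts, 30 usable)


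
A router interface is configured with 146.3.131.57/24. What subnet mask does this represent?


/24 means 24 network bits, 8 host bits
Binary: 11111111111111111111111100000000
Mask: 255.255.255.0


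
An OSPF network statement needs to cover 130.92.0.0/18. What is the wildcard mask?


Subnet mask: 255.255.192.0
Wildcard = 255.255.255.255 - subnet mask
255 - 255 = 0
255 - 255 = 0
255 - 192 = 63
255 - 0 = 255
Wildcard: 0.0.63.255


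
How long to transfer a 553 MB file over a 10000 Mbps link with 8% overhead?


Effective throughput = 10000 * (1 - 8/100) = 9200 Mbps
File size in Mb = 553 * 8 = 4424 Mb
Time = 4424 / 9200
Time = 0.4809 seconds


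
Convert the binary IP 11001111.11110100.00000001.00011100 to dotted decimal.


11001111 = 207
11110100 = 244
00000001 = 1
00011100 = 28
IP: 207.244.1.28


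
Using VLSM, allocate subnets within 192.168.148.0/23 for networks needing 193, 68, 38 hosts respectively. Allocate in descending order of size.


193 hosts -> /24 (254 usable): 192.168.148.0/24
68 hosts -> /25 (126 usable): 192.168.149.0/25
38 hosts -> /26 (62 usable): 192.168.149.128/26
Allocation: 192.168.148.0/24 (193 hosts, 254 usable); 192.168.149.0/25 (68 hosts, 126 usable); 192.168.149.128/26 (38 hosts, 62 usable)


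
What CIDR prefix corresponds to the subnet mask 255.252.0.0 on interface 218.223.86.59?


Binary: 11111111.11111100.00000000.00000000
Count leading 1s
Prefix: /14


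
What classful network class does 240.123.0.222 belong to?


First octet: 240
Binary: 11110000
1111xxxx -> Class E (240-255)
Class E (reserved), default mask N/A


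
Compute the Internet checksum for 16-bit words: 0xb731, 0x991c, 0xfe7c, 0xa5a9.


Sum all words (with carry folding):
+ 0xb731 = 0xb731
+ 0x991c = 0x504e
+ 0xfe7c = 0x4ecb
+ 0xa5a9 = 0xf474
One's complement: ~0xf474
Checksum = 0x0b8b


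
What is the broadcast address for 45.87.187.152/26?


Network: 45.87.187.128/26
Host bits = 6
Set all host bits to 1:
Broadcast: 45.87.187.191


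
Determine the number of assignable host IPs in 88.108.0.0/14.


Host bits = 32 - 14 = 18
Total addresses = 2^18 = 262144
Usable = total - 2 (network and broadcast)
Usable hosts: 262142


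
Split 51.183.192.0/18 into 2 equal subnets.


New prefix = 18 + 1 = 19
Each subnet has 8192 addresses
  51.183.192.0/19
  51.183.224.0/19
Subnets: 51.183.192.0/19, 51.183.224.0/19


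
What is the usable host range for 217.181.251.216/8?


Network: 217.0.0.0
Broadcast: 217.255.255.255
First usable = network + 1
Last usable = broadcast - 1
Range: 217.0.0.1 to 217.255.255.254


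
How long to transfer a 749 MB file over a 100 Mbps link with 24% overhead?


Effective throughput = 100 * (1 - 24/100) = 76 Mbps
File size in Mb = 749 * 8 = 5992 Mb
Time = 5992 / 76
Time = 78.8421 seconds


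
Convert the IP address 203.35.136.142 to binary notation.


203 = 11001011
35 = 00100011
136 = 10001000
142 = 10001110
Binary: 11001011.00100011.10001000.10001110


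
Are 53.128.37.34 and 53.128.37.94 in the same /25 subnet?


Mask: 255.255.255.128
53.128.37.34 AND mask = 53.128.37.0
53.128.37.94 AND mask = 53.128.37.0
Yes, same subnet (53.128.37.0)


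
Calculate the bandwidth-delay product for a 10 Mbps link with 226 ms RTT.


BDP = bandwidth * RTT
= 10 Mbps * 226 ms
= 10 * 1e6 * 226 / 1000 bits
= 2260000 bits
= 282500 bytes
= 275.8789 KB
BDP = 2260000 bits (282500 bytes)


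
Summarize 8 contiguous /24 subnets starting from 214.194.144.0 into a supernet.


Original prefix: /24
Number of subnets: 8 = 2^3
New prefix = 24 - 3 = 21
Supernet: 214.194.144.0/21


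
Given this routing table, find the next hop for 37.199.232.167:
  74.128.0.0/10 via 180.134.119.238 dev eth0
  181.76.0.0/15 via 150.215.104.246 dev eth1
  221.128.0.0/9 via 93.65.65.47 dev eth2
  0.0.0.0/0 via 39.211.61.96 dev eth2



Longest prefix match for 37.199.232.167:
  /10 74.128.0.0: no
  /15 181.76.0.0: no
  /9 221.128.0.0: no
  /0 0.0.0.0: MATCH
Selected: next-hop 39.211.61.96 via eth2 (matched /0)


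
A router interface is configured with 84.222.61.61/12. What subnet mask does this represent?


/12 means 12 network bits, 20 host bits
Binary: 11111111111100000000000000000000
Mask: 255.240.0.0


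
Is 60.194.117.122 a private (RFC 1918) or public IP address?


RFC 1918 private ranges:
  10.0.0.0/8 (10.0.0.0 - 10.255.255.255)
  172.16.0.0/12 (172.16.0.0 - 172.31.255.255)
  192.168.0.0/16 (192.168.0.0 - 192.168.255.255)
Public (not in any RFC 1918 range)


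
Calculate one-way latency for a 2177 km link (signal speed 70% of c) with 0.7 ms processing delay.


Speed = 0.7 * 3e5 km/s = 210000 km/s
Propagation delay = 2177 / 210000 = 0.0104 s = 10.3667 ms
Processing delay = 0.7 ms
Total one-way latency = 11.0667 ms


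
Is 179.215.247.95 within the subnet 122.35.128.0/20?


Subnet network: 122.35.128.0
Test IP AND mask: 179.215.240.0
No, 179.215.247.95 is not in 122.35.128.0/20


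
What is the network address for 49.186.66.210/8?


IP:   00110001.10111010.01000010.11010010
Mask: 11111111.00000000.00000000.00000000
AND operation:
Net:  00110001.00000000.00000000.00000000
Network: 49.0.0.0/8


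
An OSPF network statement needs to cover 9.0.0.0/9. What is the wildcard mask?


Subnet mask: 255.128.0.0
Wildcard = 255.255.255.255 - subnet mask
255 - 255 = 0
255 - 128 = 127
255 - 0 = 255
255 - 0 = 255
Wildcard: 0.127.255.255


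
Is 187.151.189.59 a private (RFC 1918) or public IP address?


RFC 1918 private ranges:
  10.0.0.0/8 (10.0.0.0 - 10.255.255.255)
  172.16.0.0/12 (172.16.0.0 - 172.31.255.255)
  192.168.0.0/16 (192.168.0.0 - 192.168.255.255)
Public (not in any RFC 1918 range)


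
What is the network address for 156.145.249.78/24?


IP:   10011100.10010001.11111001.01001110
Mask: 11111111.11111111.11111111.00000000
AND operation:
Net:  10011100.10010001.11111001.00000000
Network: 156.145.249.0/24


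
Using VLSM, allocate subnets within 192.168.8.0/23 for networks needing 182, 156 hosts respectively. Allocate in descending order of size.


182 hosts -> /24 (254 usable): 192.168.8.0/24
156 hosts -> /24 (254 usable): 192.168.9.0/24
Allocation: 192.168.8.0/24 (182 hosts, 254 usable); 192.168.9.0/24 (156 hosts, 254 usable)


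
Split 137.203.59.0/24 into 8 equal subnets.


New prefix = 24 + 3 = 27
Each subnet has 32 addresses
  137.203.59.0/27
  137.203.59.32/27
  137.203.59.64/27
  137.203.59.96/27
  137.203.59.128/27
  137.203.59.160/27
  137.203.59.192/27
  137.203.59.224/27
Subnets: 137.203.59.0/27, 137.203.59.32/27, 137.203.59.64/27, 137.203.59.96/27, 137.203.59.128/27, 137.203.59.160/27, 137.203.59.192/27, 137.203.59.224/27


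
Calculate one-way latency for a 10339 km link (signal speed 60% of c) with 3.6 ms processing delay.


Speed = 0.6 * 3e5 km/s = 180000 km/s
Propagation delay = 10339 / 180000 = 0.0574 s = 57.4389 ms
Processing delay = 3.6 ms
Total one-way latency = 61.0389 ms


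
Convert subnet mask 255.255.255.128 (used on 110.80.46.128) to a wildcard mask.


Subnet mask: 255.255.255.128
Wildcard = 255.255.255.255 - subnet mask
255 - 255 = 0
255 - 255 = 0
255 - 255 = 0
255 - 128 = 127
Wildcard: 0.0.0.127


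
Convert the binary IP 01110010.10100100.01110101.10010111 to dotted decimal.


01110010 = 114
10100100 = 164
01110101 = 117
10010111 = 151
IP: 114.164.117.151


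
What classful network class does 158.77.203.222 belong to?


First octet: 158
Binary: 10011110
10xxxxxx -> Class B (128-191)
Class B, default mask 255.255.0.0 (/16)


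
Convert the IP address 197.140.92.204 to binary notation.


197 = 11000101
140 = 10001100
92 = 01011100
204 = 11001100
Binary: 11000101.10001100.01011100.11001100


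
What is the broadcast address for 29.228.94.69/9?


Network: 29.128.0.0/9
Host bits = 23
Set all host bits to 1:
Broadcast: 29.255.255.255


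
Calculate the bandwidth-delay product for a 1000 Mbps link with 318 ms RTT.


BDP = bandwidth * RTT
= 1000 Mbps * 318 ms
= 1000 * 1e6 * 318 / 1000 bits
= 318000000 bits
= 39750000 bytes
= 38818.3594 KB
BDP = 318000000 bits (39750000 bytes)


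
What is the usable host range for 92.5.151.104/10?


Network: 92.0.0.0
Broadcast: 92.63.255.255
First usable = network + 1
Last usable = broadcast - 1
Range: 92.0.0.1 to 92.63.255.254


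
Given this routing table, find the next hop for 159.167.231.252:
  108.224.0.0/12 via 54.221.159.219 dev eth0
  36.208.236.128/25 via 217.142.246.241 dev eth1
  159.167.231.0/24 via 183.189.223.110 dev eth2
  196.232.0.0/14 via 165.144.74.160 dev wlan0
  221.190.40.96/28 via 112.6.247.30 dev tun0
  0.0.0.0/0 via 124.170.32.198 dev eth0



Longest prefix match for 159.167.231.252:
  /12 108.224.0.0: no
  /25 36.208.236.128: no
  /24 159.167.231.0: MATCH
  /14 196.232.0.0: no
  /28 221.190.40.96: no
  /0 0.0.0.0: MATCH
Selected: next-hop 183.189.223.110 via eth2 (matched /24)


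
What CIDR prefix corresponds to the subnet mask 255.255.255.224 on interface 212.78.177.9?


Binary: 11111111.11111111.11111111.11100000
Count leading 1s
Prefix: /27


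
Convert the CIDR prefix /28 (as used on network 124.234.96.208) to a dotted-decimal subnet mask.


/28 means 28 network bits, 4 host bits
Binary: 11111111111111111111111111110000
Mask: 255.255.255.240


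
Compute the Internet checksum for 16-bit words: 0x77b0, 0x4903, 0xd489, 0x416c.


Sum all words (with carry folding):
+ 0x77b0 = 0x77b0
+ 0x4903 = 0xc0b3
+ 0xd489 = 0x953d
+ 0x416c = 0xd6a9
One's complement: ~0xd6a9
Checksum = 0x2956


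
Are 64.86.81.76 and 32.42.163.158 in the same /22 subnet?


Mask: 255.255.252.0
64.86.81.76 AND mask = 64.86.80.0
32.42.163.158 AND mask = 32.42.160.0
No, different subnets (64.86.80.0 vs 32.42.160.0)


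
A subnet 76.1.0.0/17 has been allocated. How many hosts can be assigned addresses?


Host bits = 32 - 17 = 15
Total addresses = 2^15 = 32768
Usable = total - 2 (network and broadcast)
Usable hosts: 32766


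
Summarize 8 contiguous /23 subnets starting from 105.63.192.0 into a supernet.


Original prefix: /23
Number of subnets: 8 = 2^3
New prefix = 23 - 3 = 20
Supernet: 105.63.192.0/20


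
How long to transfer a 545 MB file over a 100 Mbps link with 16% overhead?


Effective throughput = 100 * (1 - 16/100) = 84 Mbps
File size in Mb = 545 * 8 = 4360 Mb
Time = 4360 / 84
Time = 51.9048 seconds


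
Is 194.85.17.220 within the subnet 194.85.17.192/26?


Subnet network: 194.85.17.192
Test IP AND mask: 194.85.17.192
Yes, 194.85.17.220 is in 194.85.17.192/26


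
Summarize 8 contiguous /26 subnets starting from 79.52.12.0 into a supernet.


Original prefix: /26
Number of subnets: 8 = 2^3
New prefix = 26 - 3 = 23
Supernet: 79.52.12.0/23


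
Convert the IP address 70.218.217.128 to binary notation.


70 = 01000110
218 = 11011010
217 = 11011001
128 = 10000000
Binary: 01000110.11011010.11011001.10000000


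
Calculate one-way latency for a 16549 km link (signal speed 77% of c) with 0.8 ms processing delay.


Speed = 0.77 * 3e5 km/s = 231000 km/s
Propagation delay = 16549 / 231000 = 0.0716 s = 71.6407 ms
Processing delay = 0.8 ms
Total one-way latency = 72.4407 ms


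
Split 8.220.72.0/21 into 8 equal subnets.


New prefix = 21 + 3 = 24
Each subnet has 256 addresses
  8.220.72.0/24
  8.220.73.0/24
  8.220.74.0/24
  8.220.75.0/24
  8.220.76.0/24
  8.220.77.0/24
  8.220.78.0/24
  8.220.79.0/24
Subnets: 8.220.72.0/24, 8.220.73.0/24, 8.220.74.0/24, 8.220.75.0/24, 8.220.76.0/24, 8.220.77.0/24, 8.220.78.0/24, 8.220.79.0/24


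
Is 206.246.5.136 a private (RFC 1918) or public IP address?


RFC 1918 private ranges:
  10.0.0.0/8 (10.0.0.0 - 10.255.255.255)
  172.16.0.0/12 (172.16.0.0 - 172.31.255.255)
  192.168.0.0/16 (192.168.0.0 - 192.168.255.255)
Public (not in any RFC 1918 range)


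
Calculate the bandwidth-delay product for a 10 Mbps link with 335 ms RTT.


BDP = bandwidth * RTT
= 10 Mbps * 335 ms
= 10 * 1e6 * 335 / 1000 bits
= 3350000 bits
= 418750 bytes
= 408.9355 KB
BDP = 3350000 bits (418750 bytes)


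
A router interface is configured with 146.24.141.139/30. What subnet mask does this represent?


/30 means 30 network bits, 2 host bits
Binary: 11111111111111111111111111111100
Mask: 255.255.255.252


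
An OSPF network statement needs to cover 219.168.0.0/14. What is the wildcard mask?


Subnet mask: 255.252.0.0
Wildcard = 255.255.255.255 - subnet mask
255 - 255 = 0
255 - 252 = 3
255 - 0 = 255
255 - 0 = 255
Wildcard: 0.3.255.255


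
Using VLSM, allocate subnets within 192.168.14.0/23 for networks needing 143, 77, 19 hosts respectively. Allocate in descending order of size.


143 hosts -> /24 (254 usable): 192.168.14.0/24
77 hosts -> /25 (126 usable): 192.168.15.0/25
19 hosts -> /27 (30 usable): 192.168.15.128/27
Allocation: 192.168.14.0/24 (143 hosts, 254 usable); 192.168.15.0/25 (77 hosts, 126 usable); 192.168.15.128/27 (19 hosts, 30 usable)


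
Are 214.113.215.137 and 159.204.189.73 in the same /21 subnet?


Mask: 255.255.248.0
214.113.215.137 AND mask = 214.113.208.0
159.204.189.73 AND mask = 159.204.184.0
No, different subnets (214.113.208.0 vs 159.204.184.0)


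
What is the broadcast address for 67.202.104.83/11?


Network: 67.192.0.0/11
Host bits = 21
Set all host bits to 1:
Broadcast: 67.223.255.255


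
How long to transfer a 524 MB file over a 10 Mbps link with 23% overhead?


Effective throughput = 10 * (1 - 23/100) = 7.7 Mbps
File size in Mb = 524 * 8 = 4192 Mb
Time = 4192 / 7.7
Time = 544.4156 seconds


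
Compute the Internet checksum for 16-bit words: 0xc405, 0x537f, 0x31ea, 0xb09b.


Sum all words (with carry folding):
+ 0xc405 = 0xc405
+ 0x537f = 0x1785
+ 0x31ea = 0x496f
+ 0xb09b = 0xfa0a
One's complement: ~0xfa0a
Checksum = 0x05f5


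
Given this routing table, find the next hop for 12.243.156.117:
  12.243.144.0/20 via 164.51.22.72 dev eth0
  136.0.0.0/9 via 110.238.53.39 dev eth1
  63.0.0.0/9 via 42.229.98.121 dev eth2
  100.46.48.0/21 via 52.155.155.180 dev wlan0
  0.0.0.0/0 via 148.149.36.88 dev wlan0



Longest prefix match for 12.243.156.117:
  /20 12.243.144.0: MATCH
  /9 136.0.0.0: no
  /9 63.0.0.0: no
  /21 100.46.48.0: no
  /0 0.0.0.0: MATCH
Selected: next-hop 164.51.22.72 via eth0 (matched /20)


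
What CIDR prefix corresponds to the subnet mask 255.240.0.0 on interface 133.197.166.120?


Binary: 11111111.11110000.00000000.00000000
Count leading 1s
Prefix: /12


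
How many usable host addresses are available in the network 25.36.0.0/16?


Host bits = 32 - 16 = 16
Total addresses = 2^16 = 65536
Usable = total - 2 (network and broadcast)
Usable hosts: 65534


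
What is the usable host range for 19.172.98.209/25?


Network: 19.172.98.128
Broadcast: 19.172.98.255
First usable = network + 1
Last usable = broadcast - 1
Range: 19.172.98.129 to 19.172.98.254


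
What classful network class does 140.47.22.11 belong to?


First octet: 140
Binary: 10001100
10xxxxxx -> Class B (128-191)
Class B, default mask 255.255.0.0 (/16)


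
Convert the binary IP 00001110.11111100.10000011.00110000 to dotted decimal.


00001110 = 14
11111100 = 252
10000011 = 131
00110000 = 48
IP: 14.252.131.48


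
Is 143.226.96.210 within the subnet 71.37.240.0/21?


Subnet network: 71.37.240.0
Test IP AND mask: 143.226.96.0
No, 143.226.96.210 is not in 71.37.240.0/21


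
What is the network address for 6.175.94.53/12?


IP:   00000110.10101111.01011110.00110101
Mask: 11111111.11110000.00000000.00000000
AND operation:
Net:  00000110.10100000.00000000.00000000
Network: 6.160.0.0/12


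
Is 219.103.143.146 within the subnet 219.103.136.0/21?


Subnet network: 219.103.136.0
Test IP AND mask: 219.103.136.0
Yes, 219.103.143.146 is in 219.103.136.0/21


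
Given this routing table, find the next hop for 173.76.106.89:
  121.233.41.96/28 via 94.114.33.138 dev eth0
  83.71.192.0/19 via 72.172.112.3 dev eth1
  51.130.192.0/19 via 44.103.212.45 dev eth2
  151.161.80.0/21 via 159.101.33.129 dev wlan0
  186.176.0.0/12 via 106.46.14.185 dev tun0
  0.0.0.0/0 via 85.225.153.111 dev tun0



Longest prefix match for 173.76.106.89:
  /28 121.233.41.96: no
  /19 83.71.192.0: no
  /19 51.130.192.0: no
  /21 151.161.80.0: no
  /12 186.176.0.0: no
  /0 0.0.0.0: MATCH
Selected: next-hop 85.225.153.111 via tun0 (matched /0)


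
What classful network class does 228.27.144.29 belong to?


First octet: 228
Binary: 11100100
1110xxxx -> Class D (224-239)
Class D (multicast), default mask N/A


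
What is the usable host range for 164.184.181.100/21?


Network: 164.184.176.0
Broadcast: 164.184.183.255
First usable = network + 1
Last usable = broadcast - 1
Range: 164.184.176.1 to 164.184.183.254


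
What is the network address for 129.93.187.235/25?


IP:   10000001.01011101.10111011.11101011
Mask: 11111111.11111111.11111111.10000000
AND operation:
Net:  10000001.01011101.10111011.10000000
Network: 129.93.187.128/25


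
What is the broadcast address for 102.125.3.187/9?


Network: 102.0.0.0/9
Host bits = 23
Set all host bits to 1:
Broadcast: 102.127.255.255


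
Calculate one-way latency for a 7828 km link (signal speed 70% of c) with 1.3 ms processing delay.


Speed = 0.7 * 3e5 km/s = 210000 km/s
Propagation delay = 7828 / 210000 = 0.0373 s = 37.2762 ms
Processing delay = 1.3 ms
Total one-way latency = 38.5762 ms


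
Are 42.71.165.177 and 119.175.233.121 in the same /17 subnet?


Mask: 255.255.128.0
42.71.165.177 AND mask = 42.71.128.0
119.175.233.121 AND mask = 119.175.128.0
No, different subnets (42.71.128.0 vs 119.175.128.0)


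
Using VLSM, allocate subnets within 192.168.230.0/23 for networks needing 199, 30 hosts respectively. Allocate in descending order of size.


199 hosts -> /24 (254 usable): 192.168.230.0/24
30 hosts -> /27 (30 usable): 192.168.231.0/27
Allocation: 192.168.230.0/24 (199 hosts, 254 usable); 192.168.231.0/27 (30 hosts, 30 usable)


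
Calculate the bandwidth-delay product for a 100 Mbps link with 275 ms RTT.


BDP = bandwidth * RTT
= 100 Mbps * 275 ms
= 100 * 1e6 * 275 / 1000 bits
= 27500000 bits
= 3437500 bytes
= 3356.9336 KB
BDP = 27500000 bits (3437500 bytes)


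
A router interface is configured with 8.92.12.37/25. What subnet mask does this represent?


/25 means 25 network bits, 7 host bits
Binary: 11111111111111111111111110000000
Mask: 255.255.255.128


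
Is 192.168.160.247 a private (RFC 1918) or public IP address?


RFC 1918 private ranges:
  10.0.0.0/8 (10.0.0.0 - 10.255.255.255)
  172.16.0.0/12 (172.16.0.0 - 172.31.255.255)
  192.168.0.0/16 (192.168.0.0 - 192.168.255.255)
Private (in 192.168.0.0/16)


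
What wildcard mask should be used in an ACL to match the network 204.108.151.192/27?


Subnet mask: 255.255.255.224
Wildcard = 255.255.255.255 - subnet mask
255 - 255 = 0
255 - 255 = 0
255 - 255 = 0
255 - 224 = 31
Wildcard: 0.0.0.31


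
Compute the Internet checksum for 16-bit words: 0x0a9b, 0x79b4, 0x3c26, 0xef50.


Sum all words (with carry folding):
+ 0x0a9b = 0x0a9b
+ 0x79b4 = 0x844f
+ 0x3c26 = 0xc075
+ 0xef50 = 0xafc6
One's complement: ~0xafc6
Checksum = 0x5039


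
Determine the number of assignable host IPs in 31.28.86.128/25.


Host bits = 32 - 25 = 7
Total addresses = 2^7 = 128
Usable = total - 2 (network and broadcast)
Usable hosts: 126


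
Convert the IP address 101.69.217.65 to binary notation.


101 = 01100101
69 = 01000101
217 = 11011001
65 = 01000001
Binary: 01100101.01000101.11011001.01000001


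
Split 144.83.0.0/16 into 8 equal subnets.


New prefix = 16 + 3 = 19
Each subnet has 8192 addresses
  144.83.0.0/19
  144.83.32.0/19
  144.83.64.0/19
  144.83.96.0/19
  144.83.128.0/19
  144.83.160.0/19
  144.83.192.0/19
  144.83.224.0/19
Subnets: 144.83.0.0/19, 144.83.32.0/19, 144.83.64.0/19, 144.83.96.0/19, 144.83.128.0/19, 144.83.160.0/19, 144.83.192.0/19, 144.83.224.0/19


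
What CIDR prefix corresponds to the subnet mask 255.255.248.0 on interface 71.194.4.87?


Binary: 11111111.11111111.11111000.00000000
Count leading 1s
Prefix: /21


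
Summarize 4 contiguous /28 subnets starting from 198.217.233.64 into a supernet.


Original prefix: /28
Number of subnets: 4 = 2^2
New prefix = 28 - 2 = 26
Supernet: 198.217.233.64/26


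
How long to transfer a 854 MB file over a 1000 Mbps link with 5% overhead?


Effective throughput = 1000 * (1 - 5/100) = 950 Mbps
File size in Mb = 854 * 8 = 6832 Mb
Time = 6832 / 950
Time = 7.1916 seconds


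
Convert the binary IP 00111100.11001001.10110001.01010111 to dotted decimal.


00111100 = 60
11001001 = 201
10110001 = 177
01010111 = 87
IP: 60.201.177.87


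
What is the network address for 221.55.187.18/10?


IP:   11011101.00110111.10111011.00010010
Mask: 11111111.11000000.00000000.00000000
AND operation:
Net:  11011101.00000000.00000000.00000000
Network: 221.0.0.0/10


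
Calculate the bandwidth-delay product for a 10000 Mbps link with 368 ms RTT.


BDP = bandwidth * RTT
= 10000 Mbps * 368 ms
= 10000 * 1e6 * 368 / 1000 bits
= 3680000000 bits
= 460000000 bytes
= 449218.75 KB
BDP = 3680000000 bits (460000000 bytes)


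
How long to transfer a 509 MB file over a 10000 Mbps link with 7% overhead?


Effective throughput = 10000 * (1 - 7/100) = 9300 Mbps
File size in Mb = 509 * 8 = 4072 Mb
Time = 4072 / 9300
Time = 0.4378 seconds


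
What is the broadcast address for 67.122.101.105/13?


Network: 67.120.0.0/13
Host bits = 19
Set all host bits to 1:
Broadcast: 67.127.255.255


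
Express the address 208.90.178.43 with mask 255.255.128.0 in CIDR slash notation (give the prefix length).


Binary: 11111111.11111111.10000000.00000000
Count leading 1s
Prefix: /17


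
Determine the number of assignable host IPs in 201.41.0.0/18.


Host bits = 32 - 18 = 14
Total addresses = 2^14 = 16384
Usable = total - 2 (network and broadcast)
Usable hosts: 16382


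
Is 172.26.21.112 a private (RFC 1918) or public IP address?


RFC 1918 private ranges:
  10.0.0.0/8 (10.0.0.0 - 10.255.255.255)
  172.16.0.0/12 (172.16.0.0 - 172.31.255.255)
  192.168.0.0/16 (192.168.0.0 - 192.168.255.255)
Private (in 172.16.0.0/12)


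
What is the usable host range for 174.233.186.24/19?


Network: 174.233.160.0
Broadcast: 174.233.191.255
First usable = network + 1
Last usable = broadcast - 1
Range: 174.233.160.1 to 174.233.191.254


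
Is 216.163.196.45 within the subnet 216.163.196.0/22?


Subnet network: 216.163.196.0
Test IP AND mask: 216.163.196.0
Yes, 216.163.196.45 is in 216.163.196.0/22


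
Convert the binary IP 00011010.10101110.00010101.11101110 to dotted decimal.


00011010 = 26
10101110 = 174
00010101 = 21
11101110 = 238
IP: 26.174.21.238


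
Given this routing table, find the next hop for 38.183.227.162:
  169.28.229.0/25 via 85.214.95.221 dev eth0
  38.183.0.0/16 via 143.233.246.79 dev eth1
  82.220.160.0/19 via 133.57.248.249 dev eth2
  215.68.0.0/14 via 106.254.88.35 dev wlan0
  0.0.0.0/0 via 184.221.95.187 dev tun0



Longest prefix match for 38.183.227.162:
  /25 169.28.229.0: no
  /16 38.183.0.0: MATCH
  /19 82.220.160.0: no
  /14 215.68.0.0: no
  /0 0.0.0.0: MATCH
Selected: next-hop 143.233.246.79 via eth1 (matched /16)


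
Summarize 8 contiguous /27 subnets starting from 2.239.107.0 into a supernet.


Original prefix: /27
Number of subnets: 8 = 2^3
New prefix = 27 - 3 = 24
Supernet: 2.239.107.0/24


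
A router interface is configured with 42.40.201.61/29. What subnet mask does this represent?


/29 means 29 network bits, 3 host bits
Binary: 11111111111111111111111111111000
Mask: 255.255.255.248


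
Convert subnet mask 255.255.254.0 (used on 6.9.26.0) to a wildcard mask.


Subnet mask: 255.255.254.0
Wildcard = 255.255.255.255 - subnet mask
255 - 255 = 0
255 - 255 = 0
255 - 254 = 1
255 - 0 = 255
Wildcard: 0.0.1.255


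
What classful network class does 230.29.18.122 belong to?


First octet: 230
Binary: 11100110
1110xxxx -> Class D (224-239)
Class D (multicast), default mask N/A


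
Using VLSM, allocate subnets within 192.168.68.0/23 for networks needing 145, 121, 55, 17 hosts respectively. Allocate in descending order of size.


145 hosts -> /24 (254 usable): 192.168.68.0/24
121 hosts -> /25 (126 usable): 192.168.69.0/25
55 hosts -> /26 (62 usable): 192.168.69.128/26
17 hosts -> /27 (30 usable): 192.168.69.192/27
Allocation: 192.168.68.0/24 (145 hosts, 254 usable); 192.168.69.0/25 (121 hosts, 126 usable); 192.168.69.128/26 (55 hosts, 62 usable); 192.168.69.192/27 (17 hosts, 30 usable)


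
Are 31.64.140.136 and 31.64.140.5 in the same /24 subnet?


Mask: 255.255.255.0
31.64.140.136 AND mask = 31.64.140.0
31.64.140.5 AND mask = 31.64.140.0
Yes, same subnet (31.64.140.0)


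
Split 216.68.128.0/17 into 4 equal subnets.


New prefix = 17 + 2 = 19
Each subnet has 8192 addresses
  216.68.128.0/19
  216.68.160.0/19
  216.68.192.0/19
  216.68.224.0/19
Subnets: 216.68.128.0/19, 216.68.160.0/19, 216.68.192.0/19, 216.68.224.0/19


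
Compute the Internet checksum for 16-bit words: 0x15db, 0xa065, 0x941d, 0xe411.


Sum all words (with carry folding):
+ 0x15db = 0x15db
+ 0xa065 = 0xb640
+ 0x941d = 0x4a5e
+ 0xe411 = 0x2e70
One's complement: ~0x2e70
Checksum = 0xd18f


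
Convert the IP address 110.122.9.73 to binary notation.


110 = 01101110
122 = 01111010
9 = 00001001
73 = 01001001
Binary: 01101110.01111010.00001001.01001001


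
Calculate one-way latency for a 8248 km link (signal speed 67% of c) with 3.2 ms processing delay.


Speed = 0.67 * 3e5 km/s = 201000 km/s
Propagation delay = 8248 / 201000 = 0.041 s = 41.0348 ms
Processing delay = 3.2 ms
Total one-way latency = 44.2348 ms


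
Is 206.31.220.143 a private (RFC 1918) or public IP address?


RFC 1918 private ranges:
  10.0.0.0/8 (10.0.0.0 - 10.255.255.255)
  172.16.0.0/12 (172.16.0.0 - 172.31.255.255)
  192.168.0.0/16 (192.168.0.0 - 192.168.255.255)
Public (not in any RFC 1918 range)


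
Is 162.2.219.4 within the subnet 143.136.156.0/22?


Subnet network: 143.136.156.0
Test IP AND mask: 162.2.216.0
No, 162.2.219.4 is not in 143.136.156.0/22


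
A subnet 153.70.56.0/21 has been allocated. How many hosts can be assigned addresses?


Host bits = 32 - 21 = 11
Total addresses = 2^11 = 2048
Usable = total - 2 (network and broadcast)
Usable hosts: 2046


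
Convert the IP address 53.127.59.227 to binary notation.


53 = 00110101
127 = 01111111
59 = 00111011
227 = 11100011
Binary: 00110101.01111111.00111011.11100011


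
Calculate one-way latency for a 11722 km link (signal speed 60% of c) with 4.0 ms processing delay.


Speed = 0.6 * 3e5 km/s = 180000 km/s
Propagation delay = 11722 / 180000 = 0.0651 s = 65.1222 ms
Processing delay = 4.0 ms
Total one-way latency = 69.1222 ms


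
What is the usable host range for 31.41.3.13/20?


Network: 31.41.0.0
Broadcast: 31.41.15.255
First usable = network + 1
Last usable = broadcast - 1
Range: 31.41.0.1 to 31.41.15.254


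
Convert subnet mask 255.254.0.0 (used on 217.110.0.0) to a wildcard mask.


Subnet mask: 255.254.0.0
Wildcard = 255.255.255.255 - subnet mask
255 - 255 = 0
255 - 254 = 1
255 - 0 = 255
255 - 0 = 255
Wildcard: 0.1.255.255


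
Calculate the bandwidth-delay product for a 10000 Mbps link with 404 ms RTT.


BDP = bandwidth * RTT
= 10000 Mbps * 404 ms
= 10000 * 1e6 * 404 / 1000 bits
= 4040000000 bits
= 505000000 bytes
= 493164.0625 KB
BDP = 4040000000 bits (505000000 bytes)


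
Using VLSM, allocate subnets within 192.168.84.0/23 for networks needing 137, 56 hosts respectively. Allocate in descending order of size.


137 hosts -> /24 (254 usable): 192.168.84.0/24
56 hosts -> /26 (62 usable): 192.168.85.0/26
Allocation: 192.168.84.0/24 (137 hosts, 254 usable); 192.168.85.0/26 (56 hosts, 62 usable)


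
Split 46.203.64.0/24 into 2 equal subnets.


New prefix = 24 + 1 = 25
Each subnet has 128 addresses
  46.203.64.0/25
  46.203.64.128/25
Subnets: 46.203.64.0/25, 46.203.64.128/25


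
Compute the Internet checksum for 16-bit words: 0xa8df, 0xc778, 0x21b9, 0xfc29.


Sum all words (with carry folding):
+ 0xa8df = 0xa8df
+ 0xc778 = 0x7058
+ 0x21b9 = 0x9211
+ 0xfc29 = 0x8e3b
One's complement: ~0x8e3b
Checksum = 0x71c4


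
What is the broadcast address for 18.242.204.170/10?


Network: 18.192.0.0/10
Host bits = 22
Set all host bits to 1:
Broadcast: 18.255.255.255


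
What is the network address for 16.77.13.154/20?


IP:   00010000.01001101.00001101.10011010
Mask: 11111111.11111111.11110000.00000000
AND operation:
Net:  00010000.01001101.00000000.00000000
Network: 16.77.0.0/20


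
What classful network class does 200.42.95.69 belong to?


First octet: 200
Binary: 11001000
110xxxxx -> Class C (192-223)
Class C, default mask 255.255.255.0 (/24)


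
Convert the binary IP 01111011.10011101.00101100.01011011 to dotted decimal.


01111011 = 123
10011101 = 157
00101100 = 44
01011011 = 91
IP: 123.157.44.91


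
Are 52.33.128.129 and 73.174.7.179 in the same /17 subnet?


Mask: 255.255.128.0
52.33.128.129 AND mask = 52.33.128.0
73.174.7.179 AND mask = 73.174.0.0
No, different subnets (52.33.128.0 vs 73.174.0.0)


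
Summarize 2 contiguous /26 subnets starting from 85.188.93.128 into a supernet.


Original prefix: /26
Number of subnets: 2 = 2^1
New prefix = 26 - 1 = 25
Supernet: 85.188.93.128/25


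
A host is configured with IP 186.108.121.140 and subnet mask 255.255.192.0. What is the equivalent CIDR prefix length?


Binary: 11111111.11111111.11000000.00000000
Count leading 1s
Prefix: /18


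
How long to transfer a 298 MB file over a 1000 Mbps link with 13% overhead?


Effective throughput = 1000 * (1 - 13/100) = 870 Mbps
File size in Mb = 298 * 8 = 2384 Mb
Time = 2384 / 870
Time = 2.7402 seconds


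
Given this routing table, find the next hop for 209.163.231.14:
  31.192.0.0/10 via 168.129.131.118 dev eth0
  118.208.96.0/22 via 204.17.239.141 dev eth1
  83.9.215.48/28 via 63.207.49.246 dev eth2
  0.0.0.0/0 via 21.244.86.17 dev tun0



Longest prefix match for 209.163.231.14:
  /10 31.192.0.0: no
  /22 118.208.96.0: no
  /28 83.9.215.48: no
  /0 0.0.0.0: MATCH
Selected: next-hop 21.244.86.17 via tun0 (matched /0)


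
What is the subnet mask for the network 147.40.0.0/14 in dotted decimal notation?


/14 means 14 network bits, 18 host bits
Binary: 11111111111111000000000000000000
Mask: 255.252.0.0


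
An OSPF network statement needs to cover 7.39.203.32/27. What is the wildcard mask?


Subnet mask: 255.255.255.224
Wildcard = 255.255.255.255 - subnet mask
255 - 255 = 0
255 - 255 = 0
255 - 255 = 0
255 - 224 = 31
Wildcard: 0.0.0.31


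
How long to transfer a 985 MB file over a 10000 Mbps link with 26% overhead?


Effective throughput = 10000 * (1 - 26/100) = 7400 Mbps
File size in Mb = 985 * 8 = 7880 Mb
Time = 7880 / 7400
Time = 1.0649 seconds


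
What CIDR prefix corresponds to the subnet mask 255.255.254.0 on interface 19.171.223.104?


Binary: 11111111.11111111.11111110.00000000
Count leading 1s
Prefix: /23


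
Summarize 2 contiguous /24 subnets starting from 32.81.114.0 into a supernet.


Original prefix: /24
Number of subnets: 2 = 2^1
New prefix = 24 - 1 = 23
Supernet: 32.81.114.0/23


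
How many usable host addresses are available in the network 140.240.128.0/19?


Host bits = 32 - 19 = 13
Total addresses = 2^13 = 8192
Usable = total - 2 (network and broadcast)
Usable hosts: 8190


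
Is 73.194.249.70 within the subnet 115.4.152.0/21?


Subnet network: 115.4.152.0
Test IP AND mask: 73.194.248.0
No, 73.194.249.70 is not in 115.4.152.0/21


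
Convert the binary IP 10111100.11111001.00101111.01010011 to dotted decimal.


10111100 = 188
11111001 = 249
00101111 = 47
01010011 = 83
IP: 188.249.47.83


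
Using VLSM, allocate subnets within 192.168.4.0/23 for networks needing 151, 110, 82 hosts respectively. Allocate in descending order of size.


151 hosts -> /24 (254 usable): 192.168.4.0/24
110 hosts -> /25 (126 usable): 192.168.5.0/25
82 hosts -> /25 (126 usable): 192.168.5.128/25
Allocation: 192.168.4.0/24 (151 hosts, 254 usable); 192.168.5.0/25 (110 hosts, 126 usable); 192.168.5.128/25 (82 hosts, 126 usable)


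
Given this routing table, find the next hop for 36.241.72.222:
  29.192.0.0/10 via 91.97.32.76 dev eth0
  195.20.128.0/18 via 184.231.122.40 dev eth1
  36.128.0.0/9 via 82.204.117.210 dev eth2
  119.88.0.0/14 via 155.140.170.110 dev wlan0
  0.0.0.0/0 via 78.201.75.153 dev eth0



Longest prefix match for 36.241.72.222:
  /10 29.192.0.0: no
  /18 195.20.128.0: no
  /9 36.128.0.0: MATCH
  /14 119.88.0.0: no
  /0 0.0.0.0: MATCH
Selected: next-hop 82.204.117.210 via eth2 (matched /9)


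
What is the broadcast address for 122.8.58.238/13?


Network: 122.8.0.0/13
Host bits = 19
Set all host bits to 1:
Broadcast: 122.15.255.255


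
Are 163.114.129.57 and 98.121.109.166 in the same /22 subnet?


Mask: 255.255.252.0
163.114.129.57 AND mask = 163.114.128.0
98.121.109.166 AND mask = 98.121.108.0
No, different subnets (163.114.128.0 vs 98.121.108.0)


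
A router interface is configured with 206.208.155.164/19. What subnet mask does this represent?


/19 means 19 network bits, 13 host bits
Binary: 11111111111111111110000000000000
Mask: 255.255.224.0


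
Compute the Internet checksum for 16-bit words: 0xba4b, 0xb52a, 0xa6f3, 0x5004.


Sum all words (with carry folding):
+ 0xba4b = 0xba4b
+ 0xb52a = 0x6f76
+ 0xa6f3 = 0x166a
+ 0x5004 = 0x666e
One's complement: ~0x666e
Checksum = 0x9991


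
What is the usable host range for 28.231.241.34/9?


Network: 28.128.0.0
Broadcast: 28.255.255.255
First usable = network + 1
Last usable = broadcast - 1
Range: 28.128.0.1 to 28.255.255.254


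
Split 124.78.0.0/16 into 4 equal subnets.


New prefix = 16 + 2 = 18
Each subnet has 16384 addresses
  124.78.0.0/18
  124.78.64.0/18
  124.78.128.0/18
  124.78.192.0/18
Subnets: 124.78.0.0/18, 124.78.64.0/18, 124.78.128.0/18, 124.78.192.0/18


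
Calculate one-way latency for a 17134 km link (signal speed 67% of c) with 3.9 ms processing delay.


Speed = 0.67 * 3e5 km/s = 201000 km/s
Propagation delay = 17134 / 201000 = 0.0852 s = 85.2438 ms
Processing delay = 3.9 ms
Total one-way latency = 89.1438 ms


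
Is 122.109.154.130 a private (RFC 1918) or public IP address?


RFC 1918 private ranges:
  10.0.0.0/8 (10.0.0.0 - 10.255.255.255)
  172.16.0.0/12 (172.16.0.0 - 172.31.255.255)
  192.168.0.0/16 (192.168.0.0 - 192.168.255.255)
Public (not in any RFC 1918 range)


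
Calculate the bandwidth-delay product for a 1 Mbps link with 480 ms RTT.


BDP = bandwidth * RTT
= 1 Mbps * 480 ms
= 1 * 1e6 * 480 / 1000 bits
= 480000 bits
= 60000 bytes
= 58.5938 KB
BDP = 480000 bits (60000 bytes)


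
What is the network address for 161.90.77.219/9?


IP:   10100001.01011010.01001101.11011011
Mask: 11111111.10000000.00000000.00000000
AND operation:
Net:  10100001.00000000.00000000.00000000
Network: 161.0.0.0/9


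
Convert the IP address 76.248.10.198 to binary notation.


76 = 01001100
248 = 11111000
10 = 00001010
198 = 11000110
Binary: 01001100.11111000.00001010.11000110


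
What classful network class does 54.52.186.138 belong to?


First octet: 54
Binary: 00110110
0xxxxxxx -> Class A (1-126)
Class A, default mask 255.0.0.0 (/8)


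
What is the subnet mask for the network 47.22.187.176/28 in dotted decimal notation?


/28 means 28 network bits, 4 host bits
Binary: 11111111111111111111111111110000
Mask: 255.255.255.240
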